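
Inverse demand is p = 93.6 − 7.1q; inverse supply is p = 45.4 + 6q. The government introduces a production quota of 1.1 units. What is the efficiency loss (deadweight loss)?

43.58

Competitive equilibrium: 93.6 − 7.1q = 45.4 + 6q → q* = 3.6794, p* = 67.4763.
At q = 1.1: demand price = 93.6 − 7.1·1.1 = 85.79; supply price = 45.4 + 6·1.1 = 52.
Δq = 3.6794 − 1.1 = 2.5794; wedge = 85.79 − 52 = 33.79.
Deadweight loss = ½ × 2.5794 × 33.79 = 43.58.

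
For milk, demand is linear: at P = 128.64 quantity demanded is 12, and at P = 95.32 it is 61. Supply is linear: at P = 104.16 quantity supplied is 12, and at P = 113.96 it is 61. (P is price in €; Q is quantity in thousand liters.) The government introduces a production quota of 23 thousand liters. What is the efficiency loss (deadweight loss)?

Demand slope = (95.32 − 128.64)/(61 − 12) = −0.68, so P = 136.8 − 0.68Q.
Supply slope = (113.96 − 104.16)/(61 − 12) = 0.2, so P = 101.76 + 0.2Q.
Competitive equilibrium: 136.8 − 0.68Q = 101.76 + 0.2Q → Q* = 39.8182, P* = 109.7236.
At Q = 23: demand price = 136.8 − 0.68·23 = 121.16; supply price = 101.76 + 0.2·23 = 106.36.
ΔQ = 39.8182 − 23 = 16.8182; wedge = 121.16 − 106.36 = 14.8.
Deadweight loss = ½ × 16.8182 × 14.8 = €124.45 thousand.

€124.45 thousand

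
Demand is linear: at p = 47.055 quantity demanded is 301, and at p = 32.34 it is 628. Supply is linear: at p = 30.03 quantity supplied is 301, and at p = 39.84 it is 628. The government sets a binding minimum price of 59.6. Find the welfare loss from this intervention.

9592.92

Demand slope = (32.34 − 47.055)/(628 − 301) = −0.045, so p = 60.6 − 0.045q.
Supply slope = (39.84 − 30.03)/(628 − 301) = 0.03, so p = 21 + 0.03q.
Competitive equilibrium: 60.6 − 0.045q = 21 + 0.03q → q* = 528, p* = 36.84.
At the floor p = 59.6, quantity demanded = (60.6 − 59.6)/0.045 = 22.22222.
Sellers' marginal cost at q' = 22.22222: 21 + 0.03·22.22222 = 21.66667.
Δq = 528 − 22.22222 = 505.77778; wedge = 59.6 − 21.66667 = 37.93333.
DWL = ½ × 505.77778 × 37.93333 = 9592.92.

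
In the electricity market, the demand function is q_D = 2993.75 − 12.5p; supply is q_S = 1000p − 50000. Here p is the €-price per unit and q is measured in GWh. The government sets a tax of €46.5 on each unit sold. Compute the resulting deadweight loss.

€13347.22

In inverse form: demand p = 239.5 − 0.08q, supply p = 50 + 0.001q.
Competitive equilibrium: 239.5 − 0.08q = 50 + 0.001q → q* = 2339.5062, p* = 52.3395.
With the tax, the buyer price exceeds the seller price by 46.5: (239.5 − 0.08q) − (50 + 0.001q) = 46.5 → q' = 1765.4321.
Δq = 2339.5062 − 1765.4321 = 574.0741; the wedge equals the tax, 46.5.
Welfare loss = ½ × 574.0741 × 46.5 = €13347.22.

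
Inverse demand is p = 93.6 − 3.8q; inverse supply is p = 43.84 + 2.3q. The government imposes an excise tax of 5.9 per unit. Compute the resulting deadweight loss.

Competitive equilibrium: 93.6 − 3.8q = 43.84 + 2.3q → q* = 8.1574, p* = 62.602.
With the tax, the buyer price exceeds the seller price by 5.9: (93.6 − 3.8q) − (43.84 + 2.3q) = 5.9 → q' = 7.1902.
Δq = 8.1574 − 7.1902 = 0.9672; the wedge equals the tax, 5.9.
Welfare loss = ½ × 0.9672 × 5.9 = 2.85.

2.85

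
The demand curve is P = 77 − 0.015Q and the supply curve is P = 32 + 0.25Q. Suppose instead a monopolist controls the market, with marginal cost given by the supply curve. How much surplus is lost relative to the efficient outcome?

10.97

Competitive equilibrium: 77 − 0.015Q = 32 + 0.25Q → Q* = 169.8113, P* = 74.4528.
Marginal revenue: MR = 77 − 0.03Q. Set MR = MC: 77 − 0.03Q = 32 + 0.25Q → Q_m = 160.7143.
Price P_m = 77 − 0.015·160.7143 = 74.5893; MC(Q_m) = 32 + 0.25·160.7143 = 72.1786.
Competitive Q* = 169.8113, so ΔQ = 9.097; wedge = 74.5893 − 72.1786 = 2.4107.
Deadweight loss = ½ × 9.097 × 2.4107 = 10.97.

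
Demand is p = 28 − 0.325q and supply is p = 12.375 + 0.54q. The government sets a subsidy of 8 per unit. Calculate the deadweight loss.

Competitive equilibrium: 28 − 0.325q = 12.375 + 0.54q → q* = 18.0636, p* = 22.1293.
The subsidy lowers effective supply by 8: p = 4.375 + 0.54q.
New quantity: 28 − 0.325q = 4.375 + 0.54q → q' = 27.3121.
Overproduction Δq = 27.3121 − 18.0636 = 9.2485; wedge = subsidy = 8.
Deadweight loss = ½ × 9.2485 × 8 = 36.99.

36.99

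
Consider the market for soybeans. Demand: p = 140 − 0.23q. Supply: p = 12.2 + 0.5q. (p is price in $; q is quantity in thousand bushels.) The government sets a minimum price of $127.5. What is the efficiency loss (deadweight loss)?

$5319.32 thousand

Competitive equilibrium: 140 − 0.23q = 12.2 + 0.5q → q* = 175.0685, p* = 99.7342.
At the floor p = 127.5, quantity demanded = (140 − 127.5)/0.23 = 54.3478.
Sellers' marginal cost at q' = 54.3478: 12.2 + 0.5·54.3478 = 39.3739.
Δq = 175.0685 − 54.3478 = 120.7207; wedge = 127.5 − 39.3739 = 88.1261.
The triangle = ½ × 120.7207 × 88.1261 = $5319.32 thousand.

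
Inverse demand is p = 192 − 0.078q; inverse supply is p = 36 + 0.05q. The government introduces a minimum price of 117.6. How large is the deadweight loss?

4491.14

Competitive equilibrium: 192 − 0.078q = 36 + 0.05q → q* = 1218.75, p* = 96.9375.
At the floor p = 117.6, quantity demanded = (192 − 117.6)/0.078 = 953.8462.
Sellers' marginal cost at q' = 953.8462: 36 + 0.05·953.8462 = 83.6923.
Δq = 1218.75 − 953.8462 = 264.9038; wedge = 117.6 − 83.6923 = 33.9077.
Deadweight loss = ½ × 264.9038 × 33.9077 = 4491.14.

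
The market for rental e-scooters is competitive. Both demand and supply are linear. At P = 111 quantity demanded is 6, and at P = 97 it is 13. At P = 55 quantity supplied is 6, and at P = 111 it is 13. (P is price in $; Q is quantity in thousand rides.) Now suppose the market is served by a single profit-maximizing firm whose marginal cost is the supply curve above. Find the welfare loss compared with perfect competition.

Demand slope = (97 − 111)/(13 − 6) = −2, so P = 123 − 2Q.
Supply slope = (111 − 55)/(13 − 6) = 8, so P = 7 + 8Q.
Competitive equilibrium: 123 − 2Q = 7 + 8Q → Q* = 11.6, P* = 99.8.
Marginal revenue: MR = 123 − 4Q. Set MR = MC: 123 − 4Q = 7 + 8Q → Q_m = 9.6667.
Price P_m = 123 − 2·9.6667 = 103.6666; MC(Q_m) = 7 + 8·9.6667 = 84.3336.
Competitive Q* = 11.6, so ΔQ = 1.9333; wedge = 103.6666 − 84.3336 = 19.333.
The triangle = ½ × 1.9333 × 19.333 = $18.69 thousand.

$18.69 thousand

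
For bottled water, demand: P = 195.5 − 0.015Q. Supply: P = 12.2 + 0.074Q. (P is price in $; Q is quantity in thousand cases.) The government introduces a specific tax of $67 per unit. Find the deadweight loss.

Competitive equilibrium: 195.5 − 0.015Q = 12.2 + 0.074Q → Q* = 2059.5506, P* = 164.6067.
With the tax, the buyer price exceeds the seller price by 67: (195.5 − 0.015Q) − (12.2 + 0.074Q) = 67 → Q' = 1306.7416.
ΔQ = 2059.5506 − 1306.7416 = 752.809; the wedge equals the tax, 67.
The triangle = ½ × 752.809 × 67 = $25219.10 thousand.

$25219.10 thousand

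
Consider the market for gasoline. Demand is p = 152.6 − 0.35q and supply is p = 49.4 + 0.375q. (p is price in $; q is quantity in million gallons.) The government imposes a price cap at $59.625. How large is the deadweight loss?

Competitive equilibrium: 152.6 − 0.35q = 49.4 + 0.375q → q* = 142.3448, p* = 102.7793.
At the ceiling p = 59.625, quantity supplied = (59.625 − 49.4)/0.375 = 27.2667.
Willingness to pay at q' = 27.2667: 152.6 − 0.35·27.2667 = 143.0567.
Δq = 142.3448 − 27.2667 = 115.0781; wedge = 143.0567 − 59.625 = 83.4317.
The triangle = ½ × 115.0781 × 83.4317 = $4800.58 million.

$4800.58 million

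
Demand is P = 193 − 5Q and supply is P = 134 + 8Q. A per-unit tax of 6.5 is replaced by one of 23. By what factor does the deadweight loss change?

12.521

Competitive equilibrium: 193 − 5Q = 134 + 8Q → Q* = 4.5385, P* = 170.3077.
For a per-unit tax t: ΔQ = t/13, so DWL = ½·t·(t/13) = t²/26.
At t = 6.5: DWL = 1.625. At t = 23: DWL = 20.346.
Ratio = (23/6.5)² = 12.521.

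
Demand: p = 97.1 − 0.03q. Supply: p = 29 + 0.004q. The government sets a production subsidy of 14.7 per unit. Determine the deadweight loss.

Competitive equilibrium: 97.1 − 0.03q = 29 + 0.004q → q* = 2002.9412, p* = 37.0118.
The subsidy lowers effective supply by 14.7: p = 14.3 + 0.004q.
New quantity: 97.1 − 0.03q = 14.3 + 0.004q → q' = 2435.2941.
Overproduction Δq = 2435.2941 − 2002.9412 = 432.3529; wedge = subsidy = 14.7.
Deadweight loss = ½ × 432.3529 × 14.7 = 3177.79.

3177.79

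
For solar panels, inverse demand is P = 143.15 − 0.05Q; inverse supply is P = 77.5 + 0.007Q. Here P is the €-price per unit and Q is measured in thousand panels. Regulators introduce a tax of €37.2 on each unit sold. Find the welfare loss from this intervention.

Competitive equilibrium: 143.15 − 0.05Q = 77.5 + 0.007Q → Q* = 1151.7544, P* = 85.5623.
With the tax, the buyer price exceeds the seller price by 37.2: (143.15 − 0.05Q) − (77.5 + 0.007Q) = 37.2 → Q' = 499.1228.
ΔQ = 1151.7544 − 499.1228 = 652.6316; the wedge equals the tax, 37.2.
Welfare loss = ½ × 652.6316 × 37.2 = €12138.95 thousand.

€12138.95 thousand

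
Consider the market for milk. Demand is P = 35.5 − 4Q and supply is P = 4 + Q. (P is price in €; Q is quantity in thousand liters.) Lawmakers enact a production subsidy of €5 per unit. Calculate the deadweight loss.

€2.50 thousand

Competitive equilibrium: 35.5 − 4Q = 4 + Q → Q* = 6.3, P* = 10.3.
The subsidy lowers effective supply by 5: P = Q − 1.
New quantity: 35.5 − 4Q = Q − 1 → Q' = 7.3.
Overproduction ΔQ = 7.3 − 6.3 = 1; wedge = subsidy = 5.
The triangle = ½ × 1 × 5 = €2.50 thousand.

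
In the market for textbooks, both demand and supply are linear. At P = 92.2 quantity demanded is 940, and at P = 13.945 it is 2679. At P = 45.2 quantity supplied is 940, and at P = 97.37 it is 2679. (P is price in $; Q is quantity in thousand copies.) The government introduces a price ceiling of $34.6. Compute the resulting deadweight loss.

Demand slope = (13.945 − 92.2)/(2679 − 940) = −0.045, so P = 134.5 − 0.045Q.
Supply slope = (97.37 − 45.2)/(2679 − 940) = 0.03, so P = 17 + 0.03Q.
Competitive equilibrium: 134.5 − 0.045Q = 17 + 0.03Q → Q* = 1566.6667, P* = 64.
At the ceiling P = 34.6, quantity supplied = (34.6 − 17)/0.03 = 586.6667.
Willingness to pay at Q' = 586.6667: 134.5 − 0.045·586.6667 = 108.1.
ΔQ = 1566.6667 − 586.6667 = 980; wedge = 108.1 − 34.6 = 73.5.
The triangle = ½ × 980 × 73.5 = $36015 thousand.

$36015 thousand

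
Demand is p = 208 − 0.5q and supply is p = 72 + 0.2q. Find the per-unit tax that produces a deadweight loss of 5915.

91

Competitive equilibrium: 208 − 0.5q = 72 + 0.2q → q* = 194.2857, p* = 110.8571.
A tax t gives Δq = t/0.7 and wedge t, so DWL = t²/1.4.
t²/1.4 = 5915 → t² = 8281 → t = 91.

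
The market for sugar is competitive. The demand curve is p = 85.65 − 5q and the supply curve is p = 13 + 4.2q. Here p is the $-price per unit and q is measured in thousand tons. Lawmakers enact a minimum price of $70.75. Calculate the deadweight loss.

Competitive equilibrium: 85.65 − 5q = 13 + 4.2q → q* = 7.8967, p* = 46.1663.
At the floor p = 70.75, quantity demanded = (85.65 − 70.75)/5 = 2.98.
Sellers' marginal cost at q' = 2.98: 13 + 4.2·2.98 = 25.516.
Δq = 7.8967 − 2.98 = 4.9167; wedge = 70.75 − 25.516 = 45.234.
DWL = ½ × 4.9167 × 45.234 = $111.20 thousand.

$111.20 thousand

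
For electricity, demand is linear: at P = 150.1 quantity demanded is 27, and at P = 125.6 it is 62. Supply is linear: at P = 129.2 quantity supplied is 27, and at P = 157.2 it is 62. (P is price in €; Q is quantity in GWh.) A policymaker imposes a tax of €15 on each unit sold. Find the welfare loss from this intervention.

€75

Demand slope = (125.6 − 150.1)/(62 − 27) = −0.7, so P = 169 − 0.7Q.
Supply slope = (157.2 − 129.2)/(62 − 27) = 0.8, so P = 107.6 + 0.8Q.
Competitive equilibrium: 169 − 0.7Q = 107.6 + 0.8Q → Q* = 40.9333, P* = 140.3467.
With the tax, the buyer price exceeds the seller price by 15: (169 − 0.7Q) − (107.6 + 0.8Q) = 15 → Q' = 30.9333.
ΔQ = 40.9333 − 30.9333 = 10; the wedge equals the tax, 15.
Deadweight loss = ½ × 10 × 15 = €75.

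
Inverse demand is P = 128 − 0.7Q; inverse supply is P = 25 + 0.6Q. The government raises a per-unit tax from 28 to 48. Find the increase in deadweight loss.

584.62

Competitive equilibrium: 128 − 0.7Q = 25 + 0.6Q → Q* = 79.2308, P* = 72.5385.
For a per-unit tax t: ΔQ = t/1.3, so DWL = ½·t·(t/1.3) = t²/2.6.
At t = 28: DWL = 301.538. At t = 48: DWL = 886.154.
Increase = 886.154 − 301.538 = 584.62.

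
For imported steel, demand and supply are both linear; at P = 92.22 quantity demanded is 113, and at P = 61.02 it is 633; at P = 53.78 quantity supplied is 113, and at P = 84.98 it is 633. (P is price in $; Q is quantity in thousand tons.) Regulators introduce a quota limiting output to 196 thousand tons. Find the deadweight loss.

$3379.63 thousand

Demand slope = (61.02 − 92.22)/(633 − 113) = −0.06, so P = 99 − 0.06Q.
Supply slope = (84.98 − 53.78)/(633 − 113) = 0.06, so P = 47 + 0.06Q.
Competitive equilibrium: 99 − 0.06Q = 47 + 0.06Q → Q* = 433.3333, P* = 73.
At Q = 196: demand price = 99 − 0.06·196 = 87.24; supply price = 47 + 0.06·196 = 58.76.
ΔQ = 433.3333 − 196 = 237.3333; wedge = 87.24 − 58.76 = 28.48.
DWL = ½ × 237.3333 × 28.48 = $3379.63 thousand.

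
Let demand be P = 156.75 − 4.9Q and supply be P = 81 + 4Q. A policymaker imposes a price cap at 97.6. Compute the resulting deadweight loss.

84.64

Competitive equilibrium: 156.75 − 4.9Q = 81 + 4Q → Q* = 8.5112, P* = 115.0449.
At the ceiling P = 97.6, quantity supplied = (97.6 − 81)/4 = 4.15.
Willingness to pay at Q' = 4.15: 156.75 − 4.9·4.15 = 136.415.
ΔQ = 8.5112 − 4.15 = 4.3612; wedge = 136.415 − 97.6 = 38.815.
The triangle = ½ × 4.3612 × 38.815 = 84.64.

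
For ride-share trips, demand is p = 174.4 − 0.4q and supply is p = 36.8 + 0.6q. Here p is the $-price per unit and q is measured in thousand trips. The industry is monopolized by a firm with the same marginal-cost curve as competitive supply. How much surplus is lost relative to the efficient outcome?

$772.81 thousand

Competitive equilibrium: 174.4 − 0.4q = 36.8 + 0.6q → q* = 137.6, p* = 119.36.
Marginal revenue: MR = 174.4 − 0.8q. Set MR = MC: 174.4 − 0.8q = 36.8 + 0.6q → q_m = 98.2857.
Price p_m = 174.4 − 0.4·98.2857 = 135.0857; MC(q_m) = 36.8 + 0.6·98.2857 = 95.7714.
Competitive q* = 137.6, so Δq = 39.3143; wedge = 135.0857 − 95.7714 = 39.3143.
Welfare loss = ½ × 39.3143 × 39.3143 = $772.81 thousand.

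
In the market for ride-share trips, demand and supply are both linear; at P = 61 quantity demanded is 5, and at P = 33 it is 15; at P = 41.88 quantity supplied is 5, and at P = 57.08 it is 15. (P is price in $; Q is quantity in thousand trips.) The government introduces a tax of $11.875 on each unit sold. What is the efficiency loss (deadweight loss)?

$16.32 thousand

Demand slope = (33 − 61)/(15 − 5) = −2.8, so P = 75 − 2.8Q.
Supply slope = (57.08 − 41.88)/(15 − 5) = 1.52, so P = 34.28 + 1.52Q.
Competitive equilibrium: 75 − 2.8Q = 34.28 + 1.52Q → Q* = 9.4259, P* = 48.6074.
With the tax, the buyer price exceeds the seller price by 11.875: (75 − 2.8Q) − (34.28 + 1.52Q) = 11.875 → Q' = 6.6771.
ΔQ = 9.4259 − 6.6771 = 2.7488; the wedge equals the tax, 11.875.
DWL = ½ × 2.7488 × 11.875 = $16.32 thousand.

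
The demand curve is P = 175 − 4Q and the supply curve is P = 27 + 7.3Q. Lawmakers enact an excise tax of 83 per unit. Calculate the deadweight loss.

304.82

Competitive equilibrium: 175 − 4Q = 27 + 7.3Q → Q* = 13.0973, P* = 122.6106.
With the tax, the buyer price exceeds the seller price by 83: (175 − 4Q) − (27 + 7.3Q) = 83 → Q' = 5.7522.
ΔQ = 13.0973 − 5.7522 = 7.3451; the wedge equals the tax, 83.
Deadweight loss = ½ × 7.3451 × 83 = 304.82.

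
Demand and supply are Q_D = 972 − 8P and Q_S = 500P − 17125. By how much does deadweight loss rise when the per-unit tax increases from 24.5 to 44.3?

5363.15

In inverse form: demand P = 121.5 − 0.125Q, supply P = 34.25 + 0.002Q.
Competitive equilibrium: 121.5 − 0.125Q = 34.25 + 0.002Q → Q* = 687.0079, P* = 35.624.
For a per-unit tax t: ΔQ = t/0.127, so DWL = ½·t·(t/0.127) = t²/0.254.
At t = 24.5: DWL = 2363.189. At t = 44.3: DWL = 7726.339.
Increase = 7726.339 − 2363.189 = 5363.15.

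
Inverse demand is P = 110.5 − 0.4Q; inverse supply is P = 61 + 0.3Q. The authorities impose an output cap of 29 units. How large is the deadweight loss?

Competitive equilibrium: 110.5 − 0.4Q = 61 + 0.3Q → Q* = 70.7143, P* = 82.2143.
At Q = 29: demand price = 110.5 − 0.4·29 = 98.9; supply price = 61 + 0.3·29 = 69.7.
ΔQ = 70.7143 − 29 = 41.7143; wedge = 98.9 − 69.7 = 29.2.
Deadweight loss = ½ × 41.7143 × 29.2 = 609.03.

609.03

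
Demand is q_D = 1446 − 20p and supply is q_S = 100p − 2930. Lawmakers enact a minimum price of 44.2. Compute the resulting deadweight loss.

717.65

In inverse form: demand p = 72.3 − 0.05q, supply p = 29.3 + 0.01q.
Competitive equilibrium: 72.3 − 0.05q = 29.3 + 0.01q → q* = 716.6667, p* = 36.4667.
At the floor p = 44.2, quantity demanded = (72.3 − 44.2)/0.05 = 562.
Sellers' marginal cost at q' = 562: 29.3 + 0.01·562 = 34.92.
Δq = 716.6667 − 562 = 154.6667; wedge = 44.2 − 34.92 = 9.28.
The triangle = ½ × 154.6667 × 9.28 = 717.65.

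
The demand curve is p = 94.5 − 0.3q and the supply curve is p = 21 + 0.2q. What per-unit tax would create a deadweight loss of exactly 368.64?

Competitive equilibrium: 94.5 − 0.3q = 21 + 0.2q → q* = 147, p* = 50.4.
A tax t gives Δq = t/0.5 and wedge t, so DWL = t²/1.
t²/1 = 368.64 → t² = 368.64 → t = 19.2.

19.2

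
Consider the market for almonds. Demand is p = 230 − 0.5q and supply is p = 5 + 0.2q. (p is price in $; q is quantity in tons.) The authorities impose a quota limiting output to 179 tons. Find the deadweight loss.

Competitive equilibrium: 230 − 0.5q = 5 + 0.2q → q* = 321.42857, p* = 69.28571.
At q = 179: demand price = 230 − 0.5·179 = 140.5; supply price = 5 + 0.2·179 = 40.8.
Δq = 321.42857 − 179 = 142.42857; wedge = 140.5 − 40.8 = 99.7.
DWL = ½ × 142.42857 × 99.7 = $7100.06.

$7100.06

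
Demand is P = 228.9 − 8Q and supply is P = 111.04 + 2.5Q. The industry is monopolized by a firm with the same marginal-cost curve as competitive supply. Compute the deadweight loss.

123.69

Competitive equilibrium: 228.9 − 8Q = 111.04 + 2.5Q → Q* = 11.22476, P* = 139.1019.
Marginal revenue: MR = 228.9 − 16Q. Set MR = MC: 228.9 − 16Q = 111.04 + 2.5Q → Q_m = 6.37081.
Price P_m = 228.9 − 8·6.37081 = 177.93352; MC(Q_m) = 111.04 + 2.5·6.37081 = 126.96703.
Competitive Q* = 11.22476, so ΔQ = 4.85395; wedge = 177.93352 − 126.96703 = 50.96649.
Deadweight loss = ½ × 4.85395 × 50.96649 = 123.69.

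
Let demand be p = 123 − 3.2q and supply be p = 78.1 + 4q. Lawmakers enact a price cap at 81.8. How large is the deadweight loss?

101.55

Competitive equilibrium: 123 − 3.2q = 78.1 + 4q → q* = 6.2361, p* = 103.0444.
At the ceiling p = 81.8, quantity supplied = (81.8 − 78.1)/4 = 0.925.
Willingness to pay at q' = 0.925: 123 − 3.2·0.925 = 120.04.
Δq = 6.2361 − 0.925 = 5.3111; wedge = 120.04 − 81.8 = 38.24.
The triangle = ½ × 5.3111 × 38.24 = 101.55.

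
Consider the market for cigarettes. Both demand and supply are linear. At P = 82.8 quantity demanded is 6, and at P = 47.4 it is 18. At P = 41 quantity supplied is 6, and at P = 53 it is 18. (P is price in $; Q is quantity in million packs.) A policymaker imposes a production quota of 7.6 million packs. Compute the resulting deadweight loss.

Demand slope = (47.4 − 82.8)/(18 − 6) = −2.95, so P = 100.5 − 2.95Q.
Supply slope = (53 − 41)/(18 − 6) = 1, so P = 35 + Q.
Competitive equilibrium: 100.5 − 2.95Q = 35 + Q → Q* = 16.5823, P* = 51.5823.
At Q = 7.6: demand price = 100.5 − 2.95·7.6 = 78.08; supply price = 35 + 1·7.6 = 42.6.
ΔQ = 16.5823 − 7.6 = 8.9823; wedge = 78.08 − 42.6 = 35.48.
Welfare loss = ½ × 8.9823 × 35.48 = $159.35 million.

$159.35 million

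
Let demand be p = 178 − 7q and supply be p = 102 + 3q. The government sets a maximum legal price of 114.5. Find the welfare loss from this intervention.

58.94

Competitive equilibrium: 178 − 7q = 102 + 3q → q* = 7.6, p* = 124.8.
At the ceiling p = 114.5, quantity supplied = (114.5 − 102)/3 = 4.1667.
Willingness to pay at q' = 4.1667: 178 − 7·4.1667 = 148.8331.
Δq = 7.6 − 4.1667 = 3.4333; wedge = 148.8331 − 114.5 = 34.3331.
Welfare loss = ½ × 3.4333 × 34.3331 = 58.94.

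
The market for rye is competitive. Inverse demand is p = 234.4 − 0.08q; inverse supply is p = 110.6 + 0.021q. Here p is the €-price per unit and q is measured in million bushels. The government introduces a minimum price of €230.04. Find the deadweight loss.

€69276.36 million

Competitive equilibrium: 234.4 − 0.08q = 110.6 + 0.021q → q* = 1225.7426, p* = 136.3406.
At the floor p = 230.04, quantity demanded = (234.4 − 230.04)/0.08 = 54.5.
Sellers' marginal cost at q' = 54.5: 110.6 + 0.021·54.5 = 111.7445.
Δq = 1225.7426 − 54.5 = 1171.2426; wedge = 230.04 − 111.7445 = 118.2955.
The triangle = ½ × 1171.2426 × 118.2955 = €69276.36 million.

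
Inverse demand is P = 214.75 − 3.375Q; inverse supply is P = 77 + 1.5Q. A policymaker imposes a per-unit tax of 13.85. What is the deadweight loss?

Competitive equilibrium: 214.75 − 3.375Q = 77 + 1.5Q → Q* = 28.2564, P* = 119.3846.
With the tax, the buyer price exceeds the seller price by 13.85: (214.75 − 3.375Q) − (77 + 1.5Q) = 13.85 → Q' = 25.4154.
ΔQ = 28.2564 − 25.4154 = 2.841; the wedge equals the tax, 13.85.
Deadweight loss = ½ × 2.841 × 13.85 = 19.67.

19.67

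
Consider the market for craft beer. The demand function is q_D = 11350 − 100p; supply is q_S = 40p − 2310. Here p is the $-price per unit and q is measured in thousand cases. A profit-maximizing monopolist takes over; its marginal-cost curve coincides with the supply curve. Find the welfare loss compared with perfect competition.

In inverse form: demand p = 113.5 − 0.01q, supply p = 57.75 + 0.025q.
Competitive equilibrium: 113.5 − 0.01q = 57.75 + 0.025q → q* = 1592.8571, p* = 97.5714.
Marginal revenue: MR = 113.5 − 0.02q. Set MR = MC: 113.5 − 0.02q = 57.75 + 0.025q → q_m = 1238.8889.
Price p_m = 113.5 − 0.01·1238.8889 = 101.1111; MC(q_m) = 57.75 + 0.025·1238.8889 = 88.7222.
Competitive q* = 1592.8571, so Δq = 353.9682; wedge = 101.1111 − 88.7222 = 12.3889.
DWL = ½ × 353.9682 × 12.3889 = $2192.64 thousand.

$2192.64 thousand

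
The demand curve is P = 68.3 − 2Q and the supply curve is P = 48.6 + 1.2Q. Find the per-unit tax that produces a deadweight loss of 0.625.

Competitive equilibrium: 68.3 − 2Q = 48.6 + 1.2Q → Q* = 6.1563, P* = 55.9875.
A tax t gives ΔQ = t/3.2 and wedge t, so DWL = t²/6.4.
t²/6.4 = 0.625 → t² = 4 → t = 2.

2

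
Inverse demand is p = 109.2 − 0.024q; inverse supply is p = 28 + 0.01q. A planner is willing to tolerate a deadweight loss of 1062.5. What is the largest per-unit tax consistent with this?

8.5

Competitive equilibrium: 109.2 − 0.024q = 28 + 0.01q → q* = 2388.2353, p* = 51.8824.
A tax t gives Δq = t/0.034 and wedge t, so DWL = t²/0.068.
t²/0.068 = 1062.5 → t² = 72.25 → t = 8.5.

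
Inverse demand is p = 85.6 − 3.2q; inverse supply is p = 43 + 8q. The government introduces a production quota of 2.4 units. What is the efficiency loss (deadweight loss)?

Competitive equilibrium: 85.6 − 3.2q = 43 + 8q → q* = 3.8036, p* = 73.4286.
At q = 2.4: demand price = 85.6 − 3.2·2.4 = 77.92; supply price = 43 + 8·2.4 = 62.2.
Δq = 3.8036 − 2.4 = 1.4036; wedge = 77.92 − 62.2 = 15.72.
The triangle = ½ × 1.4036 × 15.72 = 11.03.

11.03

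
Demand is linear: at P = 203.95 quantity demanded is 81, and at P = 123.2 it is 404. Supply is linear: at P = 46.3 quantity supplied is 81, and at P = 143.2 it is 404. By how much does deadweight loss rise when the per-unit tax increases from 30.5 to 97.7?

7831.85

Demand slope = (123.2 − 203.95)/(404 − 81) = −0.25, so P = 224.2 − 0.25Q.
Supply slope = (143.2 − 46.3)/(404 − 81) = 0.3, so P = 22 + 0.3Q.
Competitive equilibrium: 224.2 − 0.25Q = 22 + 0.3Q → Q* = 367.6364, P* = 132.2909.
For a per-unit tax t: ΔQ = t/0.55, so DWL = ½·t·(t/0.55) = t²/1.1.
At t = 30.5: DWL = 845.682. At t = 97.7: DWL = 8677.536.
Increase = 8677.536 − 845.682 = 7831.85.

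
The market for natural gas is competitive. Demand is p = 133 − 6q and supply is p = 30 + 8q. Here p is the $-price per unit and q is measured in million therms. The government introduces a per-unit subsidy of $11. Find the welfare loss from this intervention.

$4.32 million

Competitive equilibrium: 133 − 6q = 30 + 8q → q* = 7.3571, p* = 88.8571.
The subsidy lowers effective supply by 11: p = 19 + 8q.
New quantity: 133 − 6q = 19 + 8q → q' = 8.1429.
Overproduction Δq = 8.1429 − 7.3571 = 0.7858; wedge = subsidy = 11.
Welfare loss = ½ × 0.7858 × 11 = $4.32 million.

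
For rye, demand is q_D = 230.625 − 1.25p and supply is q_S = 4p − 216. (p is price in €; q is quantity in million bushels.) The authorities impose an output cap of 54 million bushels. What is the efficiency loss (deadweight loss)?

€2593.54 million

In inverse form: demand p = 184.5 − 0.8q, supply p = 54 + 0.25q.
Competitive equilibrium: 184.5 − 0.8q = 54 + 0.25q → q* = 124.2857, p* = 85.0714.
At q = 54: demand price = 184.5 − 0.8·54 = 141.3; supply price = 54 + 0.25·54 = 67.5.
Δq = 124.2857 − 54 = 70.2857; wedge = 141.3 − 67.5 = 73.8.
Deadweight loss = ½ × 70.2857 × 73.8 = €2593.54 million.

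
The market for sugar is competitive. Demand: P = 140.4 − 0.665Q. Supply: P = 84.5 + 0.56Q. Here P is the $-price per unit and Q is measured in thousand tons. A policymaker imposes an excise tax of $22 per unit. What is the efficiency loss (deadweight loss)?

Competitive equilibrium: 140.4 − 0.665Q = 84.5 + 0.56Q → Q* = 45.6327, P* = 110.0543.
With the tax, the buyer price exceeds the seller price by 22: (140.4 − 0.665Q) − (84.5 + 0.56Q) = 22 → Q' = 27.6735.
ΔQ = 45.6327 − 27.6735 = 17.9592; the wedge equals the tax, 22.
DWL = ½ × 17.9592 × 22 = $197.55 thousand.

$197.55 thousand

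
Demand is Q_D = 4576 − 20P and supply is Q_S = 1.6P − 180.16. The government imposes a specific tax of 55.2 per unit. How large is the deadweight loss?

In inverse form: demand P = 228.8 − 0.05Q, supply P = 112.6 + 0.625Q.
Competitive equilibrium: 228.8 − 0.05Q = 112.6 + 0.625Q → Q* = 172.14815, P* = 220.19259.
With the tax, the buyer price exceeds the seller price by 55.2: (228.8 − 0.05Q) − (112.6 + 0.625Q) = 55.2 → Q' = 90.37037.
ΔQ = 172.14815 − 90.37037 = 81.77778; the wedge equals the tax, 55.2.
The triangle = ½ × 81.77778 × 55.2 = 2257.07.

2257.07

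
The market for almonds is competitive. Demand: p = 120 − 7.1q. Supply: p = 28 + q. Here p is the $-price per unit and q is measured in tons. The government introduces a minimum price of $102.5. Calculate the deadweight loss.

$320.31

Competitive equilibrium: 120 − 7.1q = 28 + q → q* = 11.358, p* = 39.358.
At the floor p = 102.5, quantity demanded = (120 − 102.5)/7.1 = 2.4648.
Sellers' marginal cost at q' = 2.4648: 28 + 1·2.4648 = 30.4648.
Δq = 11.358 − 2.4648 = 8.8932; wedge = 102.5 − 30.4648 = 72.0352.
DWL = ½ × 8.8932 × 72.0352 = $320.31.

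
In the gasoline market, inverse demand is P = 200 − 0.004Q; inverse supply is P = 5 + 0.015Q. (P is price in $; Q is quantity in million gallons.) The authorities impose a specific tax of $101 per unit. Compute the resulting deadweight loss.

$268447.37 million

Competitive equilibrium: 200 − 0.004Q = 5 + 0.015Q → Q* = 10263.1579, P* = 158.9474.
With the tax, the buyer price exceeds the seller price by 101: (200 − 0.004Q) − (5 + 0.015Q) = 101 → Q' = 4947.3684.
ΔQ = 10263.1579 − 4947.3684 = 5315.7895; the wedge equals the tax, 101.
The triangle = ½ × 5315.7895 × 101 = $268447.37 million.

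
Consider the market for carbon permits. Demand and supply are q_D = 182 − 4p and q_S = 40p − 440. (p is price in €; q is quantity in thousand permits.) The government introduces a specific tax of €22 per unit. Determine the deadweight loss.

In inverse form: demand p = 45.5 − 0.25q, supply p = 11 + 0.025q.
Competitive equilibrium: 45.5 − 0.25q = 11 + 0.025q → q* = 125.4545, p* = 14.1364.
With the tax, the buyer price exceeds the seller price by 22: (45.5 − 0.25q) − (11 + 0.025q) = 22 → q' = 45.4545.
Δq = 125.4545 − 45.4545 = 80; the wedge equals the tax, 22.
The triangle = ½ × 80 × 22 = €880 thousand.

€880 thousand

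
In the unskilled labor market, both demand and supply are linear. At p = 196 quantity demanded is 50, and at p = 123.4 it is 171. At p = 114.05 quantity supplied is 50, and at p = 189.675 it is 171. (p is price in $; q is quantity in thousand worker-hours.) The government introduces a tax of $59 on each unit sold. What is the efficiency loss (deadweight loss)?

$1420.82 thousand

Demand slope = (123.4 − 196)/(171 − 50) = −0.6, so p = 226 − 0.6q.
Supply slope = (189.675 − 114.05)/(171 − 50) = 0.625, so p = 82.8 + 0.625q.
Competitive equilibrium: 226 − 0.6q = 82.8 + 0.625q → q* = 116.898, p* = 155.8612.
With the tax, the buyer price exceeds the seller price by 59: (226 − 0.6q) − (82.8 + 0.625q) = 59 → q' = 68.7347.
Δq = 116.898 − 68.7347 = 48.1633; the wedge equals the tax, 59.
The triangle = ½ × 48.1633 × 59 = $1420.82 thousand.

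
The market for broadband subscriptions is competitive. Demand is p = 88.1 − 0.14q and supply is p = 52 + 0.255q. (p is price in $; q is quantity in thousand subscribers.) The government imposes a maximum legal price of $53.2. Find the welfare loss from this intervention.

Competitive equilibrium: 88.1 − 0.14q = 52 + 0.255q → q* = 91.3924, p* = 75.3051.
At the ceiling p = 53.2, quantity supplied = (53.2 − 52)/0.255 = 4.7059.
Willingness to pay at q' = 4.7059: 88.1 − 0.14·4.7059 = 87.4412.
Δq = 91.3924 − 4.7059 = 86.6865; wedge = 87.4412 − 53.2 = 34.2412.
The triangle = ½ × 86.6865 × 34.2412 = $1484.12 thousand.

$1484.12 thousand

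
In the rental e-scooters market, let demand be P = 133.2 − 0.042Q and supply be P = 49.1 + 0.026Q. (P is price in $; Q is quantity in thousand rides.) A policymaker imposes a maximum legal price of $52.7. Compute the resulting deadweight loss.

$41013.17 thousand

Competitive equilibrium: 133.2 − 0.042Q = 49.1 + 0.026Q → Q* = 1236.7647, P* = 81.2559.
At the ceiling P = 52.7, quantity supplied = (52.7 − 49.1)/0.026 = 138.4615.
Willingness to pay at Q' = 138.4615: 133.2 − 0.042·138.4615 = 127.3846.
ΔQ = 1236.7647 − 138.4615 = 1098.3032; wedge = 127.3846 − 52.7 = 74.6846.
DWL = ½ × 1098.3032 × 74.6846 = $41013.17 thousand.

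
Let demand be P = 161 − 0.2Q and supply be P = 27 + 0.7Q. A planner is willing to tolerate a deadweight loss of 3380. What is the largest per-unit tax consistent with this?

Competitive equilibrium: 161 − 0.2Q = 27 + 0.7Q → Q* = 148.8889, P* = 131.2222.
A tax t gives ΔQ = t/0.9 and wedge t, so DWL = t²/1.8.
t²/1.8 = 3380 → t² = 6084 → t = 78.

78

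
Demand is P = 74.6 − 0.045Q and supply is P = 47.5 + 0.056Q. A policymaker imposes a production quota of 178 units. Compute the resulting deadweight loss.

411.94

Competitive equilibrium: 74.6 − 0.045Q = 47.5 + 0.056Q → Q* = 268.31683, P* = 62.52574.
At Q = 178: demand price = 74.6 − 0.045·178 = 66.59; supply price = 47.5 + 0.056·178 = 57.468.
ΔQ = 268.31683 − 178 = 90.31683; wedge = 66.59 − 57.468 = 9.122.
Welfare loss = ½ × 90.31683 × 9.122 = 411.94.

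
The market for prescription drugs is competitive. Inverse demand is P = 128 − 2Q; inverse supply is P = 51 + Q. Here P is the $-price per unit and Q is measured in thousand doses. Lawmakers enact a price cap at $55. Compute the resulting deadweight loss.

$704.17 thousand

Competitive equilibrium: 128 − 2Q = 51 + Q → Q* = 25.6667, P* = 76.6667.
At the ceiling P = 55, quantity supplied = (55 − 51)/1 = 4.
Willingness to pay at Q' = 4: 128 − 2·4 = 120.
ΔQ = 25.6667 − 4 = 21.6667; wedge = 120 − 55 = 65.
Welfare loss = ½ × 21.6667 × 65 = $704.17 thousand.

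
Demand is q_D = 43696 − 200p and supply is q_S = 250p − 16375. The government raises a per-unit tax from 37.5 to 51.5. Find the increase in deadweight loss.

In inverse form: demand p = 218.48 − 0.005q, supply p = 65.5 + 0.004q.
Competitive equilibrium: 218.48 − 0.005q = 65.5 + 0.004q → q* = 16997.7778, p* = 133.4911.
For a per-unit tax t: Δq = t/0.009, so DWL = ½·t·(t/0.009) = t²/0.018.
At t = 37.5: DWL = 78125. At t = 51.5: DWL = 147347.222.
Increase = 147347.222 − 78125 = 69222.22.

69222.22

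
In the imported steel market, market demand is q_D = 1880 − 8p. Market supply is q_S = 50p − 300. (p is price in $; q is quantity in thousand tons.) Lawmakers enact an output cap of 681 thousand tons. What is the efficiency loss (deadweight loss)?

$58504.71 thousand

In inverse form: demand p = 235 − 0.125q, supply p = 6 + 0.02q.
Competitive equilibrium: 235 − 0.125q = 6 + 0.02q → q* = 1579.31034, p* = 37.58621.
At q = 681: demand price = 235 − 0.125·681 = 149.875; supply price = 6 + 0.02·681 = 19.62.
Δq = 1579.31034 − 681 = 898.31034; wedge = 149.875 − 19.62 = 130.255.
Welfare loss = ½ × 898.31034 × 130.255 = $58504.71 thousand.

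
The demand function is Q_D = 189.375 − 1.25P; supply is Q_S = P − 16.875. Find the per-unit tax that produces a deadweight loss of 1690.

In inverse form: demand P = 151.5 − 0.8Q, supply P = 16.875 + Q.
Competitive equilibrium: 151.5 − 0.8Q = 16.875 + Q → Q* = 74.7917, P* = 91.6667.
A tax t gives ΔQ = t/1.8 and wedge t, so DWL = t²/3.6.
t²/3.6 = 1690 → t² = 6084 → t = 78.

78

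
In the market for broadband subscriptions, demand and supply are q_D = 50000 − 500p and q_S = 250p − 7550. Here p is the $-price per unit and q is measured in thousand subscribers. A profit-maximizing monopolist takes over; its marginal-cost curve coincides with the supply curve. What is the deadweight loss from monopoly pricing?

$25375.21 thousand

In inverse form: demand p = 100 − 0.002q, supply p = 30.2 + 0.004q.
Competitive equilibrium: 100 − 0.002q = 30.2 + 0.004q → q* = 11633.3333, p* = 76.7333.
Marginal revenue: MR = 100 − 0.004q. Set MR = MC: 100 − 0.004q = 30.2 + 0.004q → q_m = 8725.
Price p_m = 100 − 0.002·8725 = 82.55; MC(q_m) = 30.2 + 0.004·8725 = 65.1.
Competitive q* = 11633.3333, so Δq = 2908.3333; wedge = 82.55 − 65.1 = 17.45.
DWL = ½ × 2908.3333 × 17.45 = $25375.21 thousand.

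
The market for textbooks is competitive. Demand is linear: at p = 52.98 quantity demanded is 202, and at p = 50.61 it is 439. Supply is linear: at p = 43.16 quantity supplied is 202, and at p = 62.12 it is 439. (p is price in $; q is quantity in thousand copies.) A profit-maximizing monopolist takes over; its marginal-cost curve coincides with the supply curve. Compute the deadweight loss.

$43.56 thousand

Demand slope = (50.61 − 52.98)/(439 − 202) = −0.01, so p = 55 − 0.01q.
Supply slope = (62.12 − 43.16)/(439 − 202) = 0.08, so p = 27 + 0.08q.
Competitive equilibrium: 55 − 0.01q = 27 + 0.08q → q* = 311.1111, p* = 51.8889.
Marginal revenue: MR = 55 − 0.02q. Set MR = MC: 55 − 0.02q = 27 + 0.08q → q_m = 280.
Price p_m = 55 − 0.01·280 = 52.2; MC(q_m) = 27 + 0.08·280 = 49.4.
Competitive q* = 311.1111, so Δq = 31.1111; wedge = 52.2 − 49.4 = 2.8.
DWL = ½ × 31.1111 × 2.8 = $43.56 thousand.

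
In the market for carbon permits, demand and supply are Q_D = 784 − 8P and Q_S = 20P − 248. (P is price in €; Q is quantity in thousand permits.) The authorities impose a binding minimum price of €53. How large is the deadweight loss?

€1459.31 thousand

In inverse form: demand P = 98 − 0.125Q, supply P = 12.4 + 0.05Q.
Competitive equilibrium: 98 − 0.125Q = 12.4 + 0.05Q → Q* = 489.1429, P* = 36.8571.
At the floor P = 53, quantity demanded = (98 − 53)/0.125 = 360.
Sellers' marginal cost at Q' = 360: 12.4 + 0.05·360 = 30.4.
ΔQ = 489.1429 − 360 = 129.1429; wedge = 53 − 30.4 = 22.6.
Deadweight loss = ½ × 129.1429 × 22.6 = €1459.31 thousand.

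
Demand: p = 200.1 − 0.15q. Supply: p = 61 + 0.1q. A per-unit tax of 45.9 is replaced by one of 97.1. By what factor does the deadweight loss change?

4.475

Competitive equilibrium: 200.1 − 0.15q = 61 + 0.1q → q* = 556.4, p* = 116.64.
For a per-unit tax t: Δq = t/0.25, so DWL = ½·t·(t/0.25) = t²/0.5.
At t = 45.9: DWL = 4213.62. At t = 97.1: DWL = 18856.82.
Ratio = (97.1/45.9)² = 4.475.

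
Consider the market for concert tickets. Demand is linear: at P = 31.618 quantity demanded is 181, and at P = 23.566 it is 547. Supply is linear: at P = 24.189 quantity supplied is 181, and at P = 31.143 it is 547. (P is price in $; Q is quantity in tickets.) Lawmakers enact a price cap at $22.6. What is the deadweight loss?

Demand slope = (23.566 − 31.618)/(547 − 181) = −0.022, so P = 35.6 − 0.022Q.
Supply slope = (31.143 − 24.189)/(547 − 181) = 0.019, so P = 20.75 + 0.019Q.
Competitive equilibrium: 35.6 − 0.022Q = 20.75 + 0.019Q → Q* = 362.1951, P* = 27.6317.
At the ceiling P = 22.6, quantity supplied = (22.6 − 20.75)/0.019 = 97.3684.
Willingness to pay at Q' = 97.3684: 35.6 − 0.022·97.3684 = 33.4579.
ΔQ = 362.1951 − 97.3684 = 264.8267; wedge = 33.4579 − 22.6 = 10.8579.
The triangle = ½ × 264.8267 × 10.8579 = $1437.73.

$1437.73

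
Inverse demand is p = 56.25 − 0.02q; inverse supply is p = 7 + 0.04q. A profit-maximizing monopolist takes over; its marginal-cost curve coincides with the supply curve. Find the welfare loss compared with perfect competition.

Competitive equilibrium: 56.25 − 0.02q = 7 + 0.04q → q* = 820.8333, p* = 39.8333.
Marginal revenue: MR = 56.25 − 0.04q. Set MR = MC: 56.25 − 0.04q = 7 + 0.04q → q_m = 615.625.
Price p_m = 56.25 − 0.02·615.625 = 43.9375; MC(q_m) = 7 + 0.04·615.625 = 31.625.
Competitive q* = 820.8333, so Δq = 205.2083; wedge = 43.9375 − 31.625 = 12.3125.
The triangle = ½ × 205.2083 × 12.3125 = 1263.31.

1263.31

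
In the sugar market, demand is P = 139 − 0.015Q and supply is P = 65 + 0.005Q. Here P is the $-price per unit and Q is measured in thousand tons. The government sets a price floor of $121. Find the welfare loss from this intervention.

Competitive equilibrium: 139 − 0.015Q = 65 + 0.005Q → Q* = 3700, P* = 83.5.
At the floor P = 121, quantity demanded = (139 − 121)/0.015 = 1200.
Sellers' marginal cost at Q' = 1200: 65 + 0.005·1200 = 71.
ΔQ = 3700 − 1200 = 2500; wedge = 121 − 71 = 50.
Welfare loss = ½ × 2500 × 50 = $62500 thousand.

$62500 thousand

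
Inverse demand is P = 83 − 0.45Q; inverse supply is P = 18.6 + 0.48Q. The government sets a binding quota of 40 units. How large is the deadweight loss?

Competitive equilibrium: 83 − 0.45Q = 18.6 + 0.48Q → Q* = 69.2473, P* = 51.8387.
At Q = 40: demand price = 83 − 0.45·40 = 65; supply price = 18.6 + 0.48·40 = 37.8.
ΔQ = 69.2473 − 40 = 29.2473; wedge = 65 − 37.8 = 27.2.
The triangle = ½ × 29.2473 × 27.2 = 397.76.

397.76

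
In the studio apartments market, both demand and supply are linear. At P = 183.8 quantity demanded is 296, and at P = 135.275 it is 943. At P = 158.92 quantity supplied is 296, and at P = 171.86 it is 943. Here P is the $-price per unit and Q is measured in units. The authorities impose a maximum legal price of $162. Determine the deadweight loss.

Demand slope = (135.275 − 183.8)/(943 − 296) = −0.075, so P = 206 − 0.075Q.
Supply slope = (171.86 − 158.92)/(943 − 296) = 0.02, so P = 153 + 0.02Q.
Competitive equilibrium: 206 − 0.075Q = 153 + 0.02Q → Q* = 557.8947, P* = 164.1579.
At the ceiling P = 162, quantity supplied = (162 − 153)/0.02 = 450.
Willingness to pay at Q' = 450: 206 − 0.075·450 = 172.25.
ΔQ = 557.8947 − 450 = 107.8947; wedge = 172.25 − 162 = 10.25.
Deadweight loss = ½ × 107.8947 × 10.25 = $552.96.

$552.96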